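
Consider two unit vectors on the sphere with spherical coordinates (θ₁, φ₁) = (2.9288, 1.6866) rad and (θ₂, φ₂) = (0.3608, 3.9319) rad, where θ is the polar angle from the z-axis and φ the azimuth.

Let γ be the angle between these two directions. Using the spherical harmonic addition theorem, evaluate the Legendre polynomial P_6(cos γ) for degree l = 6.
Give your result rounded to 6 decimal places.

Addition theorem: P_6(cos γ) = (4π/13) Σ_m Y*_{lm}(Ω₁) Y_{lm}(Ω₂), m = −6…6:
  m=-6: Y*=-0.000033-0.000027i  Y=+0.000028+0.000935i  product +0.000000-0.000000i
  m=-5: Y*=+0.000376-0.000575i  Y=+0.005919-0.006217i  product -0.000001-0.000006i
  m=-4: Y*=+0.006038+0.003016i  Y=-0.047808+0.000939i  product -0.000291-0.000139i
  m=-3: Y*=-0.015333+0.042345i  Y=+0.127524+0.123822i  product -0.007199+0.003501i
  m=-2: Y*=-0.196877-0.046431i  Y=-0.004197-0.427412i  product -0.019019+0.084342i
  m=-1: Y*=+0.063478-0.545697i  Y=-0.385470+0.389274i  product +0.187957+0.235060i
  m=+0: Y*=+0.587279-0.000000i  Y=+0.030941+0.000000i  product +0.018171+0.000000i
  m=+1: Y*=-0.063478-0.545697i  Y=+0.385470+0.389274i  product +0.187957-0.235060i
  m=+2: Y*=-0.196877+0.046431i  Y=-0.004197+0.427412i  product -0.019019-0.084342i
  m=+3: Y*=+0.015333+0.042345i  Y=-0.127524+0.123822i  product -0.007199-0.003501i
  m=+4: Y*=+0.006038-0.003016i  Y=-0.047808-0.000939i  product -0.000291+0.000139i
  m=+5: Y*=-0.000376-0.000575i  Y=-0.005919-0.006217i  product -0.000001+0.000006i
  m=+6: Y*=-0.000033+0.000027i  Y=+0.000028-0.000935i  product +0.000000+0.000000i
Accumulated sum +0.341064+0.000000i; after 4π/(2l+1) scaling, +0.329687+0.000000i ⇒ P_6 = 0.329687

0.329687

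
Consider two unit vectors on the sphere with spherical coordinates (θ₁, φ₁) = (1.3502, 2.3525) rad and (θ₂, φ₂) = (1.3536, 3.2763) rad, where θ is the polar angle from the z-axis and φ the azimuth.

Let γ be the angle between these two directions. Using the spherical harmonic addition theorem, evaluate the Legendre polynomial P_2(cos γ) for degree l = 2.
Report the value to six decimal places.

Summing Y*_{l m}(θ₁,φ₁)·Y_{l m}(θ₂,φ₂) over m ∈ [−2, 2]; prefactor 4π/(2·2+1) = 2.513274:
  term(m=-2) = (-0.037021, -0.130310)   from Y*(Ω₁)=(-0.002717, -0.367770), Y(Ω₂)=(0.355050, -0.098039)
  term(m=-1) = (0.016164, -0.021395)   from Y*(Ω₁)=(-0.116203, 0.117065), Y(Ω₂)=(-0.161094, 0.021833)
  term(m=+0) = (0.073317, 0.000000)   from Y*(Ω₁)=(-0.270090, -0.000000), Y(Ω₂)=(-0.271454, 0.000000)
  term(m=+1) = (0.016164, 0.021395)   from Y*(Ω₁)=(0.116203, 0.117065), Y(Ω₂)=(0.161094, 0.021833)
  term(m=+2) = (-0.037021, 0.130310)   from Y*(Ω₁)=(-0.002717, 0.367770), Y(Ω₂)=(0.355050, 0.098039)
Accumulated sum (0.031603, 0.000000); after 4π/(2l+1) scaling, (0.079427, 0.000000) ⇒ P_2 = 0.079427

0.079427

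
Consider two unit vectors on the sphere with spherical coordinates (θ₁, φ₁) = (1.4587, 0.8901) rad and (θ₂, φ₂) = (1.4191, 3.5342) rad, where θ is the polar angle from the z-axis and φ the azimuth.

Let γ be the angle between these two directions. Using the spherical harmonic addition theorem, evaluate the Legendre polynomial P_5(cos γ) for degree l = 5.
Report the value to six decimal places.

Addition theorem: P_5(cos γ) = (4π/11) Σ_m Y*_{lm}(Ω₁) Y_{lm}(Ω₂), m = −5…5:
  term(m=-5) = (0.156358, -0.119886)   from Y*(Ω₁)=(-0.116443, -0.434414), Y(Ω₂)=(0.167463, 0.404817)
  term(m=-4) = (-0.013800, 0.030970)   from Y*(Ω₁)=(-0.146261, -0.065107), Y(Ω₂)=(0.000078, -0.211780)
  term(m=-3) = (-0.006257, -0.079729)   from Y*(Ω₁)=(0.268400, -0.136775), Y(Ω₂)=(0.101664, -0.245247)
  term(m=-2) = (0.022871, 0.035229)   from Y*(Ω₁)=(0.037455, -0.176244), Y(Ω₂)=(-0.164866, 0.164805)
  term(m=-1) = (-0.050689, -0.027527)   from Y*(Ω₁)=(0.165869, 0.204823), Y(Ω₂)=(-0.202201, 0.083733)
  term(m=+0) = (0.043901, 0.000000)   from Y*(Ω₁)=(0.184904, -0.000000), Y(Ω₂)=(0.237425, 0.000000)
  term(m=+1) = (-0.050689, 0.027527)   from Y*(Ω₁)=(-0.165869, 0.204823), Y(Ω₂)=(0.202201, 0.083733)
  term(m=+2) = (0.022871, -0.035229)   from Y*(Ω₁)=(0.037455, 0.176244), Y(Ω₂)=(-0.164866, -0.164805)
  term(m=+3) = (-0.006257, 0.079729)   from Y*(Ω₁)=(-0.268400, -0.136775), Y(Ω₂)=(-0.101664, -0.245247)
  term(m=+4) = (-0.013800, -0.030970)   from Y*(Ω₁)=(-0.146261, 0.065107), Y(Ω₂)=(0.000078, 0.211780)
  term(m=+5) = (0.156358, 0.119886)   from Y*(Ω₁)=(0.116443, -0.434414), Y(Ω₂)=(-0.167463, 0.404817)
Accumulated sum (0.260867, -0.000000); after 4π/(2l+1) scaling, (0.298013, -0.000000) ⇒ P_5 = 0.298013

0.298013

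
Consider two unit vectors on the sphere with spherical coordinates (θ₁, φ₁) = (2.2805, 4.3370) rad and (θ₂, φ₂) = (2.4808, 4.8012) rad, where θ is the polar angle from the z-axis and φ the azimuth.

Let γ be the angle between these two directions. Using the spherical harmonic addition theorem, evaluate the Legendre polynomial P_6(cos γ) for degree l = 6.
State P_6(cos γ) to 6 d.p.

Term-by-term m-sum for l=6 (normalisation 4π/13 = 0.966644):
  m=-6: +0.057980+0.071474i × -0.022239+0.013116i = -0.002227-0.000829i  (running Σ = -0.002227-0.000829i)
  m=-5: +0.261130-0.082540i × -0.049428-0.103896i = -0.021483-0.023051i  (running Σ = -0.023709-0.023880i)
  m=-4: +0.029998-0.432552i × +0.277963-0.103119i = -0.036266-0.123327i  (running Σ = -0.059976-0.147206i)
  m=-3: -0.279398-0.133119i × +0.120723+0.442335i = +0.025153-0.139658i  (running Σ = -0.034822-0.286864i)
  m=-2: +0.095019-0.088657i × -0.314157+0.056395i = -0.024851+0.033211i  (running Σ = -0.059673-0.253653i)
  m=-1: -0.133532-0.338850i × +0.015549+0.174616i = +0.057092-0.028586i  (running Σ = -0.002581-0.282239i)
  m=0: +0.030273-0.000000i × -0.381080+0.000000i = -0.011537+0.000000i  (running Σ = -0.014117-0.282239i)
  m=1: +0.133532-0.338850i × -0.015549+0.174616i = +0.057092+0.028586i  (running Σ = +0.042975-0.253653i)
  m=2: +0.095019+0.088657i × -0.314157-0.056395i = -0.024851-0.033211i  (running Σ = +0.018124-0.286864i)
  m=3: +0.279398-0.133119i × -0.120723+0.442335i = +0.025153+0.139658i  (running Σ = +0.043277-0.147206i)
  m=4: +0.029998+0.432552i × +0.277963+0.103119i = -0.036266+0.123327i  (running Σ = +0.007011-0.023880i)
  m=5: -0.261130-0.082540i × +0.049428-0.103896i = -0.021483+0.023051i  (running Σ = -0.014472-0.000829i)
  m=6: +0.057980-0.071474i × -0.022239-0.013116i = -0.002227+0.000829i  (running Σ = -0.016698+0.000000i)
Σ over m = -0.016698+0.000000i; ×(4π/13) → -0.016141+0.000000i. Real part: -0.016141

-0.016141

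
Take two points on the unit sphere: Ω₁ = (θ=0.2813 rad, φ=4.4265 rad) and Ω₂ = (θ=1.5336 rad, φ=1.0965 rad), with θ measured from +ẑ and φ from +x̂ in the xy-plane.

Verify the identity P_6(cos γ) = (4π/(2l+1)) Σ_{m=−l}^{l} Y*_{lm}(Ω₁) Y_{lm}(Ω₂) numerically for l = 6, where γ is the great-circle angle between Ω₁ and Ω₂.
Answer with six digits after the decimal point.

-0.003919

Addition theorem: P_6(cos γ) = (4π/13) Σ_m Y*_{lm}(Ω₁) Y_{lm}(Ω₂), m = −6…6:
  m=-6: Y*=+0.000032+0.000219i  Y=+0.460187-0.140245i  product +0.000045+0.000096i
  m=-5: Y*=-0.002624-0.000373i  Y=+0.043177+0.044518i  product -0.000097-0.000133i
  m=-4: Y*=+0.008036-0.017650i  Y=+0.112341-0.331885i  product -0.004955-0.004650i
  m=-3: Y*=+0.072420+0.062642i  Y=+0.071365-0.010633i  product +0.005834+0.003700i
  m=-2: Y*=-0.263774+0.169733i  Y=-0.184855-0.257730i  product +0.092505+0.036607i
  m=-1: Y*=-0.167989-0.571507i  Y=+0.034671-0.067535i  product -0.044421-0.008470i
  m=+0: Y*=+0.330075-0.000000i  Y=-0.308654+0.000000i  product -0.101879+0.000000i
  m=+1: Y*=+0.167989-0.571507i  Y=-0.034671-0.067535i  product -0.044421+0.008470i
  m=+2: Y*=-0.263774-0.169733i  Y=-0.184855+0.257730i  product +0.092505-0.036607i
  m=+3: Y*=-0.072420+0.062642i  Y=-0.071365-0.010633i  product +0.005834-0.003700i
  m=+4: Y*=+0.008036+0.017650i  Y=+0.112341+0.331885i  product -0.004955+0.004650i
  m=+5: Y*=+0.002624-0.000373i  Y=-0.043177+0.044518i  product -0.000097+0.000133i
  m=+6: Y*=+0.000032-0.000219i  Y=+0.460187+0.140245i  product +0.000045-0.000096i
Total Σ_m = -0.004054-0.000000i. Multiply by 0.966644: -0.003919-0.000000i. P_6(cos γ) = -0.003919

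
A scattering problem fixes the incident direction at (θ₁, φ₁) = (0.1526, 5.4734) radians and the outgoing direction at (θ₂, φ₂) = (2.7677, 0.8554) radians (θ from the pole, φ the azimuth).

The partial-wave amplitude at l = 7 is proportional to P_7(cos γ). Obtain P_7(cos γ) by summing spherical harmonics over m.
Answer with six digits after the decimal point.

0.234296

Expand P_7 via completeness: Σ_{m} conj(Y_{7,m}) at Ω₁ times Y_{7,m} at Ω₂ —
  m=-7: +0.000001+0.000001i × +0.000415+0.000126i = +0.000000+0.000000i  (running Σ = +0.000000+0.000000i)
  m=-6: +0.000003+0.000023i × -0.001686-0.003775i = +0.000000-0.000000i  (running Σ = +0.000000-0.000000i)
  m=-5: -0.000215+0.000275i × -0.010326+0.022199i = -0.000004-0.000008i  (running Σ = -0.000004-0.000008i)
  m=-4: -0.003738+0.000366i × +0.096577-0.027772i = -0.000351+0.000139i  (running Σ = -0.000355+0.000132i)
  m=-3: -0.022057-0.019045i × -0.240581-0.156041i = +0.002335+0.008024i  (running Σ = +0.001980+0.008155i)
  m=-2: -0.007667-0.157069i × +0.073387+0.520747i = +0.081230-0.015519i  (running Σ = +0.083210-0.007364i)
  m=-1: +0.364507-0.382734i × +0.297574-0.342450i = -0.022599-0.238717i  (running Σ = +0.060611-0.246081i)
  m=0: +0.764052-0.000000i × +0.207379+0.000000i = +0.158448+0.000000i  (running Σ = +0.219059-0.246081i)
  m=1: -0.364507-0.382734i × -0.297574-0.342450i = -0.022599+0.238717i  (running Σ = +0.196460-0.007364i)
  m=2: -0.007667+0.157069i × +0.073387-0.520747i = +0.081230+0.015519i  (running Σ = +0.277690+0.008155i)
  m=3: +0.022057-0.019045i × +0.240581-0.156041i = +0.002335-0.008024i  (running Σ = +0.280025+0.000132i)
  m=4: -0.003738-0.000366i × +0.096577+0.027772i = -0.000351-0.000139i  (running Σ = +0.279674-0.000008i)
  m=5: +0.000215+0.000275i × +0.010326+0.022199i = -0.000004+0.000008i  (running Σ = +0.279670-0.000000i)
  m=6: +0.000003-0.000023i × -0.001686+0.003775i = +0.000000+0.000000i  (running Σ = +0.279670+0.000000i)
  m=7: -0.000001+0.000001i × -0.000415+0.000126i = +0.000000-0.000000i  (running Σ = +0.279670+0.000000i)
Accumulated sum +0.279670+0.000000i; after 4π/(2l+1) scaling, +0.234296+0.000000i ⇒ P_7 = 0.234296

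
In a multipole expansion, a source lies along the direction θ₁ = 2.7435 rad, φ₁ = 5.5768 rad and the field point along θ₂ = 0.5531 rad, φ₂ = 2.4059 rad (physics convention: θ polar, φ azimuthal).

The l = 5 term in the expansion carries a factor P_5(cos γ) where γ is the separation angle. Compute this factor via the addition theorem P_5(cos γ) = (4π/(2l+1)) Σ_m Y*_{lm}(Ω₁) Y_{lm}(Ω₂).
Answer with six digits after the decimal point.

Expand P_5 via completeness: Σ_{m} conj(Y_{5,m}) at Ω₁ times Y_{5,m} at Ω₂ —
  m=-5: -0.003758+0.001546i × +0.015957+0.009497i = -0.000075-0.000011i  (running Σ = -0.000075-0.000011i)
  m=-4: +0.029042+0.009497i × -0.093239+0.018786i = -0.002886-0.000340i  (running Σ = -0.002961-0.000351i)
  m=-3: -0.069839-0.114330i × +0.164392-0.222518i = -0.036921-0.003255i  (running Σ = -0.039882-0.003606i)
  m=-2: -0.057236+0.359172i × +0.046295+0.464154i = -0.169361-0.009938i  (running Σ = -0.209244-0.013544i)
  m=-1: +0.402965-0.343835i × -0.233533-0.211399i = -0.166792-0.004890i  (running Σ = -0.376035-0.018434i)
  m=0: -0.108569-0.000000i × -0.264332+0.000000i = +0.028698+0.000000i  (running Σ = -0.347337-0.018434i)
  m=1: -0.402965-0.343835i × +0.233533-0.211399i = -0.166792+0.004890i  (running Σ = -0.514129-0.013544i)
  m=2: -0.057236-0.359172i × +0.046295-0.464154i = -0.169361+0.009938i  (running Σ = -0.683490-0.003606i)
  m=3: +0.069839-0.114330i × -0.164392-0.222518i = -0.036921+0.003255i  (running Σ = -0.720412-0.000351i)
  m=4: +0.029042-0.009497i × -0.093239-0.018786i = -0.002886+0.000340i  (running Σ = -0.723298-0.000011i)
  m=5: +0.003758+0.001546i × -0.015957+0.009497i = -0.000075+0.000011i  (running Σ = -0.723373+0.000000i)
Total Σ_m = -0.723373+0.000000i. Multiply by 1.142397: -0.826379+0.000000i. P_5(cos γ) = -0.826379

-0.826379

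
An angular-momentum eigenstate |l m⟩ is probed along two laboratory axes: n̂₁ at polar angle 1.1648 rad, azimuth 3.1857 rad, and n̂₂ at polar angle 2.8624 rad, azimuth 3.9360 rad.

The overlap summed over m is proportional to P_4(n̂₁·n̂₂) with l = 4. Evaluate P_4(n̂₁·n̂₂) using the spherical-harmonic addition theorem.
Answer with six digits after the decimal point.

Expand P_4 via completeness: Σ_{m} conj(Y_{4,m}) at Ω₁ times Y_{4,m} at Ω₂ —
  m=-4: Y*=0.31036 + 0.05533j  Y=-0.00255 + 0.00009j  product -0.00080 - 0.00011j
  m=-3: Y*=-0.37996 - 0.05057j  Y=-0.01828 - 0.01732j  product 0.00607 + 0.00750j
  m=-2: Y*=0.02582 + 0.00228j  Y=-0.00250 - 0.13890j  product 0.00025 - 0.00359j
  m=-1: Y*=0.32722 + 0.01444j  Y=0.30458 - 0.31012j  product 0.10414 - 0.09708j
  m=+0: Y*=-0.08756 + 0.00000j  Y=0.54629 + 0.00000j  product -0.04783 + 0.00000j
  m=+1: Y*=-0.32722 + 0.01444j  Y=-0.30458 - 0.31012j  product 0.10414 + 0.09708j
  m=+2: Y*=0.02582 - 0.00228j  Y=-0.00250 + 0.13890j  product 0.00025 + 0.00359j
  m=+3: Y*=0.37996 - 0.05057j  Y=0.01828 - 0.01732j  product 0.00607 - 0.00750j
  m=+4: Y*=0.31036 - 0.05533j  Y=-0.00255 - 0.00009j  product -0.00080 + 0.00011j
Σ over m = 0.17151 + 0.00000j; ×(4π/9) → 0.23947 + 0.00000j. Real part: 0.239469

0.239469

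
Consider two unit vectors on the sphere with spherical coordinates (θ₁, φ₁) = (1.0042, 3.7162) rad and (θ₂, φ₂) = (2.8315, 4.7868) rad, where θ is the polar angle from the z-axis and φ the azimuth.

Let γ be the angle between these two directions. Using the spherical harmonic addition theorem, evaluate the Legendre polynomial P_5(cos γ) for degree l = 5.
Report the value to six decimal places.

-0.286025

Addition theorem: P_5(cos γ) = (4π/11) Σ_m Y*_{lm}(Ω₁) Y_{lm}(Ω₂), m = −5…5:
  [-5]  conj(Y_{5,-5})(Ω₁) = +0.191343-0.052658i ; Y_{5,-5}(Ω₂) = +0.000446+0.001144i ; Δ = +0.000146+0.000195i
  [-4]  conj(Y_{5,-4})(Ω₁) = -0.265542+0.298140i ; Y_{5,-4}(Ω₂) = -0.011586+0.003554i ; Δ = +0.002017-0.004398i
  [-3]  conj(Y_{5,-3})(Ω₁) = +0.050456-0.327145i ; Y_{5,-3}(Ω₂) = -0.015585-0.068652i ; Δ = -0.023245+0.001635i
  [-2]  conj(Y_{5,-2})(Ω₁) = -0.035948-0.080158i ; Y_{5,-2}(Ω₂) = +0.255724-0.038341i ; Δ = -0.012266-0.019120i
  [-1]  conj(Y_{5,-1})(Ω₁) = +0.292706+0.189524i ; Y_{5,-1}(Ω₂) = +0.040505+0.543341i ; Δ = -0.091120+0.166716i
  [+0]  conj(Y_{5,0})(Ω₁) = +0.003867-0.000000i ; Y_{5,0}(Ω₂) = -0.371072+0.000000i ; Δ = -0.001435+0.000000i
  [+1]  conj(Y_{5,1})(Ω₁) = -0.292706+0.189524i ; Y_{5,1}(Ω₂) = -0.040505+0.543341i ; Δ = -0.091120-0.166716i
  [+2]  conj(Y_{5,2})(Ω₁) = -0.035948+0.080158i ; Y_{5,2}(Ω₂) = +0.255724+0.038341i ; Δ = -0.012266+0.019120i
  [+3]  conj(Y_{5,3})(Ω₁) = -0.050456-0.327145i ; Y_{5,3}(Ω₂) = +0.015585-0.068652i ; Δ = -0.023245-0.001635i
  [+4]  conj(Y_{5,4})(Ω₁) = -0.265542-0.298140i ; Y_{5,4}(Ω₂) = -0.011586-0.003554i ; Δ = +0.002017+0.004398i
  [+5]  conj(Y_{5,5})(Ω₁) = -0.191343-0.052658i ; Y_{5,5}(Ω₂) = -0.000446+0.001144i ; Δ = +0.000146-0.000195i
Σ over m = -0.250373-0.000000i; ×(4π/11) → -0.286025-0.000000i. Real part: -0.286025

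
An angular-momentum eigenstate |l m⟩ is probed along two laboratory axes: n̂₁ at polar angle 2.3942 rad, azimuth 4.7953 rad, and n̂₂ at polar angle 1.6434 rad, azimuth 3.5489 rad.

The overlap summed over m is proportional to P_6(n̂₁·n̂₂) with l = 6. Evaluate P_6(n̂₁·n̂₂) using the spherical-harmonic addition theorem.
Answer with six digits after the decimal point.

Summing Y*_{l m}(θ₁,φ₁)·Y_{l m}(θ₂,φ₂) over m ∈ [−6, 6]; prefactor 4π/(2·6+1) = 0.966644:
  m=-6: -0.04187 - 0.02274j × -0.36437 - 0.30550j = 0.00831 + 0.02108j  (running Σ = 0.00831 + 0.02108j)
  m=-5: -0.07174 + 0.16302j × -0.05380 - 0.10704j = 0.02131 - 0.00109j  (running Σ = 0.02962 + 0.01999j)
  m=-4: 0.35413 + 0.12195j × 0.01942 + 0.33203j = -0.03361 + 0.11995j  (running Σ = -0.00399 + 0.13994j)
  m=-3: 0.10777 - 0.42431j × -0.04715 + 0.12962j = 0.04992 + 0.03397j  (running Σ = 0.04592 + 0.17391j)
  m=-2: -0.12869 - 0.02154j × 0.20145 - 0.21358j = -0.03052 + 0.02315j  (running Σ = 0.01540 + 0.19706j)
  m=-1: 0.02702 - 0.32515j × 0.13254 - 0.05718j = -0.01501 - 0.04464j  (running Σ = 0.00039 + 0.15242j)
  m=0: -0.23599 + 0.00000j × -0.28328 + 0.00000j = 0.06685 + 0.00000j  (running Σ = 0.06724 + 0.15242j)
  m=1: -0.02702 - 0.32515j × -0.13254 - 0.05718j = -0.01501 + 0.04464j  (running Σ = 0.05222 + 0.19706j)
  m=2: -0.12869 + 0.02154j × 0.20145 + 0.21358j = -0.03052 - 0.02315j  (running Σ = 0.02170 + 0.17391j)
  m=3: -0.10777 - 0.42431j × 0.04715 + 0.12962j = 0.04992 - 0.03397j  (running Σ = 0.07162 + 0.13994j)
  m=4: 0.35413 - 0.12195j × 0.01942 - 0.33203j = -0.03361 - 0.11995j  (running Σ = 0.03800 + 0.01999j)
  m=5: 0.07174 + 0.16302j × 0.05380 - 0.10704j = 0.02131 + 0.00109j  (running Σ = 0.05931 + 0.02108j)
  m=6: -0.04187 + 0.02274j × -0.36437 + 0.30550j = 0.00831 - 0.02108j  (running Σ = 0.06762 + 0.00000j)
Total Σ_m = 0.06762 + 0.00000j. Multiply by 0.966644: 0.06537 + 0.00000j. P_6(cos γ) = 0.065366

0.065366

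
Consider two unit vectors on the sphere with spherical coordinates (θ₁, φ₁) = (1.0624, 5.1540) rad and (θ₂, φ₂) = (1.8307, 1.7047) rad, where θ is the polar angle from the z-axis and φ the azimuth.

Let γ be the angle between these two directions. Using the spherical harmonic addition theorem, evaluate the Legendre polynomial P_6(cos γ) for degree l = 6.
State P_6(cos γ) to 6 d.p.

-0.026287

Addition theorem: P_6(cos γ) = (4π/13) Σ_m Y*_{lm}(Ω₁) Y_{lm}(Ω₂), m = −6…6:
  [-6]  conj(Y_{6,-6})(Ω₁) = 0.18917 - 0.10137j ; Y_{6,-6}(Ω₂) = -0.27322 + 0.28325j ; Δ = -0.02297 + 0.08128j
  [-5]  conj(Y_{6,-5})(Ω₁) = 0.33299 + 0.24651j ; Y_{6,-5}(Ω₂) = 0.22499 + 0.28427j ; Δ = 0.00484 + 0.15012j
  [-4]  conj(Y_{6,-4})(Ω₁) = -0.06488 + 0.32735j ; Y_{6,-4}(Ω₂) = -0.07320 + 0.04345j ; Δ = -0.00947 - 0.02678j
  [-3]  conj(Y_{6,-3})(Ω₁) = 0.08067 - 0.02025j ; Y_{6,-3}(Ω₂) = 0.13431 + 0.31617j ; Δ = 0.01724 + 0.02278j
  [-2]  conj(Y_{6,-2})(Ω₁) = 0.22276 + 0.27124j ; Y_{6,-2}(Ω₂) = 0.01315 - 0.00361j ; Δ = 0.00391 + 0.00276j
  [-1]  conj(Y_{6,-1})(Ω₁) = -0.01915 + 0.04050j ; Y_{6,-1}(Ω₂) = 0.04320 + 0.32070j ; Δ = -0.01382 - 0.00439j
  [+0]  conj(Y_{6,0})(Ω₁) = 0.33483 + 0.00000j ; Y_{6,0}(Ω₂) = 0.03986 + 0.00000j ; Δ = 0.01335 + 0.00000j
  [+1]  conj(Y_{6,1})(Ω₁) = 0.01915 + 0.04050j ; Y_{6,1}(Ω₂) = -0.04320 + 0.32070j ; Δ = -0.01382 + 0.00439j
  [+2]  conj(Y_{6,2})(Ω₁) = 0.22276 - 0.27124j ; Y_{6,2}(Ω₂) = 0.01315 + 0.00361j ; Δ = 0.00391 - 0.00276j
  [+3]  conj(Y_{6,3})(Ω₁) = -0.08067 - 0.02025j ; Y_{6,3}(Ω₂) = -0.13431 + 0.31617j ; Δ = 0.01724 - 0.02278j
  [+4]  conj(Y_{6,4})(Ω₁) = -0.06488 - 0.32735j ; Y_{6,4}(Ω₂) = -0.07320 - 0.04345j ; Δ = -0.00947 + 0.02678j
  [+5]  conj(Y_{6,5})(Ω₁) = -0.33299 + 0.24651j ; Y_{6,5}(Ω₂) = -0.22499 + 0.28427j ; Δ = 0.00484 - 0.15012j
  [+6]  conj(Y_{6,6})(Ω₁) = 0.18917 + 0.10137j ; Y_{6,6}(Ω₂) = -0.27322 - 0.28325j ; Δ = -0.02297 - 0.08128j
Total Σ_m = -0.02719 + 0.00000j. Multiply by 0.966644: -0.02629 + 0.00000j. P_6(cos γ) = -0.026287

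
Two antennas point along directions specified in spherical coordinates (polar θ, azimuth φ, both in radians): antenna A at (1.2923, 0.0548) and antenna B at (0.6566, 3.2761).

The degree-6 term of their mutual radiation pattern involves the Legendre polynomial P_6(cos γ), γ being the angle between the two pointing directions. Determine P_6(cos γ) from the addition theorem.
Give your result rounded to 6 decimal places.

Addition theorem: P_6(cos γ) = (4π/13) Σ_m Y*_{lm}(Ω₁) Y_{lm}(Ω₂), m = −6…6:
  m=-6: Y*=+0.361182+0.123230i  Y=+0.017286-0.018051i  product +0.008468-0.004390i
  m=-5: Y*=+0.363892+0.102279i  Y=-0.087880+0.069987i  product -0.039137+0.016479i
  m=-4: Y*=-0.050195-0.011182i  Y=+0.251031-0.149804i  product -0.014276+0.004712i
  m=-3: Y*=-0.340516-0.056491i  Y=-0.421057+0.179771i  product +0.153532-0.037429i
  m=-2: Y*=-0.051438-0.005660i  Y=+0.315434-0.086965i  product -0.016718+0.002688i
  m=-1: Y*=+0.317621+0.017423i  Y=+0.164315-0.022236i  product +0.052577-0.004200i
  m=+0: Y*=+0.078570-0.000000i  Y=-0.385715+0.000000i  product -0.030306+0.000000i
  m=+1: Y*=-0.317621+0.017423i  Y=-0.164315-0.022236i  product +0.052577+0.004200i
  m=+2: Y*=-0.051438+0.005660i  Y=+0.315434+0.086965i  product -0.016718-0.002688i
  m=+3: Y*=+0.340516-0.056491i  Y=+0.421057+0.179771i  product +0.153532+0.037429i
  m=+4: Y*=-0.050195+0.011182i  Y=+0.251031+0.149804i  product -0.014276-0.004712i
  m=+5: Y*=-0.363892+0.102279i  Y=+0.087880+0.069987i  product -0.039137-0.016479i
  m=+6: Y*=+0.361182-0.123230i  Y=+0.017286+0.018051i  product +0.008468+0.004390i
Σ over m = +0.258588+0.000000i; ×(4π/13) → +0.249963+0.000000i. Real part: 0.249963

0.249963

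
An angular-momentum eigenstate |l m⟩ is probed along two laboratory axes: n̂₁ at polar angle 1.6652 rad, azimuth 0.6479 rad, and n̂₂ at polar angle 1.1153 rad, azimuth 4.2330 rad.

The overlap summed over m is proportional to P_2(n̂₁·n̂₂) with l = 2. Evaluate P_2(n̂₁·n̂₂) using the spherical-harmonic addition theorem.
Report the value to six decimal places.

Addition theorem: P_2(cos γ) = (4π/5) Σ_m Y*_{lm}(Ω₁) Y_{lm}(Ω₂), m = −2…2:
  term(m=-2) = (0.075343, -0.092452)   from Y*(Ω₁)=(0.103958, 0.368457), Y(Ω₂)=(-0.178976, -0.254978)
  term(m=-1) = (0.019986, -0.009495)   from Y*(Ω₁)=(-0.057807, -0.043754), Y(Ω₂)=(-0.140770, 0.270797)
  term(m=+0) = (0.040611, 0.000000)   from Y*(Ω₁)=(-0.306984, -0.000000), Y(Ω₂)=(-0.132289, 0.000000)
  term(m=+1) = (0.019986, 0.009495)   from Y*(Ω₁)=(0.057807, -0.043754), Y(Ω₂)=(0.140770, 0.270797)
  term(m=+2) = (0.075343, 0.092452)   from Y*(Ω₁)=(0.103958, -0.368457), Y(Ω₂)=(-0.178976, 0.254978)
Accumulated sum (0.231267, 0.000000); after 4π/(2l+1) scaling, (0.581239, 0.000000) ⇒ P_2 = 0.581239

0.581239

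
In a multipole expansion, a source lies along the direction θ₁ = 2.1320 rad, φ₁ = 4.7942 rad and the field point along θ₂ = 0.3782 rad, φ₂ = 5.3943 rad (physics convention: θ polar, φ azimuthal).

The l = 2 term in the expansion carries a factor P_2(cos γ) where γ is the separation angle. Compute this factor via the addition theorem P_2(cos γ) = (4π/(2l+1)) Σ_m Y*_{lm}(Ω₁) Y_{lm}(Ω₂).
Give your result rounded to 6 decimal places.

-0.416028

Summing Y*_{l m}(θ₁,φ₁)·Y_{l m}(θ₂,φ₂) over m ∈ [−2, 2]; prefactor 4π/(2·2+1) = 2.513274:
  [-2]  conj(Y_{2,-2})(Ω₁) = -0.273167-0.045099i ; Y_{2,-2}(Ω₂) = -0.010823+0.051542i ; Δ = +0.005281-0.013592i
  [-1]  conj(Y_{2,-1})(Ω₁) = -0.028446+0.346925i ; Y_{2,-1}(Ω₂) = +0.167088+0.205818i ; Δ = -0.076156+0.052113i
  [+0]  conj(Y_{2,0})(Ω₁) = -0.047394-0.000000i ; Y_{2,0}(Ω₂) = +0.501778+0.000000i ; Δ = -0.023781-0.000000i
  [+1]  conj(Y_{2,1})(Ω₁) = +0.028446+0.346925i ; Y_{2,1}(Ω₂) = -0.167088+0.205818i ; Δ = -0.076156-0.052113i
  [+2]  conj(Y_{2,2})(Ω₁) = -0.273167+0.045099i ; Y_{2,2}(Ω₂) = -0.010823-0.051542i ; Δ = +0.005281+0.013592i
Accumulated sum -0.165532-0.000000i; after 4π/(2l+1) scaling, -0.416028-0.000000i ⇒ P_2 = -0.416028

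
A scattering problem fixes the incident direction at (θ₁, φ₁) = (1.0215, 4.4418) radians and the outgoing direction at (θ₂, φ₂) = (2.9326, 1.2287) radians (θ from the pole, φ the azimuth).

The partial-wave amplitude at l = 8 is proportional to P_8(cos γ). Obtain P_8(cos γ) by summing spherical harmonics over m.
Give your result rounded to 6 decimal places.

0.315921

Expand P_8 via completeness: Σ_{m} conj(Y_{8,m}) at Ω₁ times Y_{8,m} at Ω₂ —
  term(m=-8) = 0.00000 + 0.00000j   from Y*(Ω₁)=-0.08076 - 0.11960j, Y(Ω₂)=-0.00000 + 0.00000j
  term(m=-7) = 0.00001 + 0.00001j   from Y*(Ω₁)=0.33506 - 0.11227j, Y(Ω₂)=0.00002 + 0.00002j
  term(m=-6) = 0.00016 + 0.00007j   from Y*(Ω₁)=0.02359 + 0.44688j, Y(Ω₂)=0.00019 - 0.00036j
  term(m=-5) = 0.00068 + 0.00025j   from Y*(Ω₁)=-0.20365 - 0.04508j, Y(Ω₂)=-0.00344 - 0.00048j
  term(m=-4) = -0.00483 - 0.00142j   from Y*(Ω₁)=-0.10564 + 0.19880j, Y(Ω₂)=0.00449 + 0.02189j
  term(m=-3) = -0.03471 - 0.00756j   from Y*(Ω₁)=-0.24413 - 0.23159j, Y(Ω₂)=0.09030 - 0.05468j
  term(m=-2) = 0.02143 + 0.00309j   from Y*(Ω₁)=-0.05358 + 0.03221j, Y(Ω₂)=-0.26837 - 0.21888j
  term(m=-1) = 0.23339 + 0.01672j   from Y*(Ω₁)=-0.09223 - 0.33249j, Y(Ω₂)=-0.22749 + 0.63885j
  term(m=+0) = -0.00489 + 0.00000j   from Y*(Ω₁)=-0.01186 + 0.00000j, Y(Ω₂)=0.41218 + 0.00000j
  term(m=+1) = 0.23339 - 0.01672j   from Y*(Ω₁)=0.09223 - 0.33249j, Y(Ω₂)=0.22749 + 0.63885j
  term(m=+2) = 0.02143 - 0.00309j   from Y*(Ω₁)=-0.05358 - 0.03221j, Y(Ω₂)=-0.26837 + 0.21888j
  term(m=+3) = -0.03471 + 0.00756j   from Y*(Ω₁)=0.24413 - 0.23159j, Y(Ω₂)=-0.09030 - 0.05468j
  term(m=+4) = -0.00483 + 0.00142j   from Y*(Ω₁)=-0.10564 - 0.19880j, Y(Ω₂)=0.00449 - 0.02189j
  term(m=+5) = 0.00068 - 0.00025j   from Y*(Ω₁)=0.20365 - 0.04508j, Y(Ω₂)=0.00344 - 0.00048j
  term(m=+6) = 0.00016 - 0.00007j   from Y*(Ω₁)=0.02359 - 0.44688j, Y(Ω₂)=0.00019 + 0.00036j
  term(m=+7) = 0.00001 - 0.00001j   from Y*(Ω₁)=-0.33506 - 0.11227j, Y(Ω₂)=-0.00002 + 0.00002j
  term(m=+8) = 0.00000 - 0.00000j   from Y*(Ω₁)=-0.08076 + 0.11960j, Y(Ω₂)=-0.00000 - 0.00000j
Accumulated sum 0.42738 + 0.00000j; after 4π/(2l+1) scaling, 0.31592 + 0.00000j ⇒ P_8 = 0.315921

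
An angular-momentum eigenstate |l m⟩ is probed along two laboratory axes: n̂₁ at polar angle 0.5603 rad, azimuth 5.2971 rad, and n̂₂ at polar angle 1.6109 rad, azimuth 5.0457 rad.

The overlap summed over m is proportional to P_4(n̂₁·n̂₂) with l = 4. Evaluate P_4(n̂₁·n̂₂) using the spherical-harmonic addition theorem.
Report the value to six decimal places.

Summing Y*_{l m}(θ₁,φ₁)·Y_{l m}(θ₂,φ₂) over m ∈ [−4, 4]; prefactor 4π/(2·4+1) = 1.396263:
  m=-4: Y*=(-0.024523, 0.025390)  Y=(0.103804, -0.428723)  product (0.008339, 0.013149)
  m=-3: Y*=(-0.156475, -0.029014)  Y=(0.042124, 0.027052)  product (-0.005807, -0.005455)
  m=-2: Y*=(-0.148495, -0.349881)  Y=(0.259531, -0.204191)  product (-0.109982, -0.060484)
  m=-1: Y*=(0.237810, -0.359272)  Y=(0.018532, 0.053526)  product (0.023638, 0.006071)
  m=+0: Y*=(-0.053458, -0.000000)  Y=(0.312265, 0.000000)  product (-0.016693, -0.000000)
  m=+1: Y*=(-0.237810, -0.359272)  Y=(-0.018532, 0.053526)  product (0.023638, -0.006071)
  m=+2: Y*=(-0.148495, 0.349881)  Y=(0.259531, 0.204191)  product (-0.109982, 0.060484)
  m=+3: Y*=(0.156475, -0.029014)  Y=(-0.042124, 0.027052)  product (-0.005807, 0.005455)
  m=+4: Y*=(-0.024523, -0.025390)  Y=(0.103804, 0.428723)  product (0.008339, -0.013149)
Accumulated sum (-0.184315, -0.000000); after 4π/(2l+1) scaling, (-0.257353, -0.000000) ⇒ P_4 = -0.257353

-0.257353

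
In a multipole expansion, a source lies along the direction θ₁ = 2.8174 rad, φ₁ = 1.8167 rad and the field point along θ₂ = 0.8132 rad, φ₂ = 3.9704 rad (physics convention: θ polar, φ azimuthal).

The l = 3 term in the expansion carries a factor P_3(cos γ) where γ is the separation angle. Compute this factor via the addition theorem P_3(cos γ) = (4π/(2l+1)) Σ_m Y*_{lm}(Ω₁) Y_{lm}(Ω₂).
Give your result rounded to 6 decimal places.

Expand P_3 via completeness: Σ_{m} conj(Y_{3,m}) at Ω₁ times Y_{3,m} at Ω₂ —
  [-3]  conj(Y_{3,-3})(Ω₁) = 0.00907 - 0.00998j ; Y_{3,-3}(Ω₂) = 0.12685 + 0.09747j ; Δ = 0.00212 - 0.00038j
  [-2]  conj(Y_{3,-2})(Ω₁) = 0.08665 + 0.04642j ; Y_{3,-2}(Ω₂) = -0.03214 - 0.36926j ; Δ = 0.01436 - 0.03349j
  [-1]  conj(Y_{3,-1})(Ω₁) = -0.08753 + 0.34874j ; Y_{3,-1}(Ω₂) = -0.21594 + 0.23556j ; Δ = -0.06325 - 0.09593j
  [+0]  conj(Y_{3,0})(Ω₁) = -0.52801 + 0.00000j ; Y_{3,0}(Ω₂) = -0.16385 + 0.00000j ; Δ = 0.08651 + 0.00000j
  [+1]  conj(Y_{3,1})(Ω₁) = 0.08753 + 0.34874j ; Y_{3,1}(Ω₂) = 0.21594 + 0.23556j ; Δ = -0.06325 + 0.09593j
  [+2]  conj(Y_{3,2})(Ω₁) = 0.08665 - 0.04642j ; Y_{3,2}(Ω₂) = -0.03214 + 0.36926j ; Δ = 0.01436 + 0.03349j
  [+3]  conj(Y_{3,3})(Ω₁) = -0.00907 - 0.00998j ; Y_{3,3}(Ω₂) = -0.12685 + 0.09747j ; Δ = 0.00212 + 0.00038j
Accumulated sum -0.00702 - 0.00000j; after 4π/(2l+1) scaling, -0.01261 - 0.00000j ⇒ P_3 = -0.012607

-0.012607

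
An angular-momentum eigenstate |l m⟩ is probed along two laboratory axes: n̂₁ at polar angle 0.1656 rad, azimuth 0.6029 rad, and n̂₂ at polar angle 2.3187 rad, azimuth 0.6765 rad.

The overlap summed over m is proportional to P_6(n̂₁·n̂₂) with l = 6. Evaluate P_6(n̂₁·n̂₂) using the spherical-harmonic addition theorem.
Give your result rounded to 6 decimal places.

Expand P_6 via completeness: Σ_{m} conj(Y_{6,m}) at Ω₁ times Y_{6,m} at Ω₂ —
  [-6]  conj(Y_{6,-6})(Ω₁) = (-0.000009, -0.000004) ; Y_{6,-6}(Ω₂) = (-0.045591, 0.059552) ; Δ = (0.000001, -0.000000)
  [-5]  conj(Y_{6,-5})(Ω₁) = (-0.000199, 0.000025) ; Y_{6,-5}(Ω₂) = (0.234059, -0.057503) ; Δ = (-0.000045, 0.000017)
  [-4]  conj(Y_{6,-4})(Ω₁) = (-0.001904, 0.001704) ; Y_{6,-4}(Ω₂) = (-0.381965, -0.177770) ; Δ = (0.001030, -0.000312)
  [-3]  conj(Y_{6,-3})(Ω₁) = (-0.005223, 0.021539) ; Y_{6,-3}(Ω₂) = (0.161379, 0.326788) ; Δ = (-0.007882, 0.001769)
  [-2]  conj(Y_{6,-2})(Ω₁) = (0.046502, 0.121695) ; Y_{6,-2}(Ω₂) = (-0.010046, 0.045392) ; Δ = (-0.005991, 0.000888)
  [-1]  conj(Y_{6,-1})(Ω₁) = (0.388758, 0.267622) ; Y_{6,-1}(Ω₂) = (0.290883, -0.233547) ; Δ = (0.175585, -0.012946)
  [+0]  conj(Y_{6,0})(Ω₁) = (0.744352, -0.000000) ; Y_{6,0}(Ω₂) = (-0.061428, 0.000000) ; Δ = (-0.045724, 0.000000)
  [+1]  conj(Y_{6,1})(Ω₁) = (-0.388758, 0.267622) ; Y_{6,1}(Ω₂) = (-0.290883, -0.233547) ; Δ = (0.175585, 0.012946)
  [+2]  conj(Y_{6,2})(Ω₁) = (0.046502, -0.121695) ; Y_{6,2}(Ω₂) = (-0.010046, -0.045392) ; Δ = (-0.005991, -0.000888)
  [+3]  conj(Y_{6,3})(Ω₁) = (0.005223, 0.021539) ; Y_{6,3}(Ω₂) = (-0.161379, 0.326788) ; Δ = (-0.007882, -0.001769)
  [+4]  conj(Y_{6,4})(Ω₁) = (-0.001904, -0.001704) ; Y_{6,4}(Ω₂) = (-0.381965, 0.177770) ; Δ = (0.001030, 0.000312)
  [+5]  conj(Y_{6,5})(Ω₁) = (0.000199, 0.000025) ; Y_{6,5}(Ω₂) = (-0.234059, -0.057503) ; Δ = (-0.000045, -0.000017)
  [+6]  conj(Y_{6,6})(Ω₁) = (-0.000009, 0.000004) ; Y_{6,6}(Ω₂) = (-0.045591, -0.059552) ; Δ = (0.000001, 0.000000)
Accumulated sum (0.279673, -0.000000); after 4π/(2l+1) scaling, (0.270344, -0.000000) ⇒ P_6 = 0.270344

0.270344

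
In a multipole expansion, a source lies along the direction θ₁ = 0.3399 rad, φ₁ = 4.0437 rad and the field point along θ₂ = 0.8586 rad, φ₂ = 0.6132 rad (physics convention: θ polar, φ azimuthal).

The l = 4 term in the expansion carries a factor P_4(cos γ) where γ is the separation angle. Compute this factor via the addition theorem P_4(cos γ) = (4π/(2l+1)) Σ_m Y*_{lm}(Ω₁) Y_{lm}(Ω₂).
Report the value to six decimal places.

-0.064341

Term-by-term m-sum for l=4 (normalisation 4π/9 = 1.396263):
  [-4]  conj(Y_{4,-4})(Ω₁) = -0.00488 - 0.00246j ; Y_{4,-4}(Ω₂) = -0.11215 - 0.09233j ; Δ = 0.00032 + 0.00073j
  [-3]  conj(Y_{4,-3})(Ω₁) = 0.03965 - 0.01844j ; Y_{4,-3}(Ω₂) = -0.09421 - 0.34199j ; Δ = -0.01004 - 0.01182j
  [-2]  conj(Y_{4,-2})(Ω₁) = -0.04491 + 0.18890j ; Y_{4,-2}(Ω₂) = 0.12874 - 0.35891j ; Δ = 0.06202 + 0.04044j
  [-1]  conj(Y_{4,-1})(Ω₁) = -0.29702 - 0.37592j ; Y_{4,-1}(Ω₂) = -0.00203 + 0.00143j ; Δ = 0.00114 + 0.00034j
  [+0]  conj(Y_{4,0})(Ω₁) = 0.42170 + 0.00000j ; Y_{4,0}(Ω₂) = -0.36268 + 0.00000j ; Δ = -0.15294 + 0.00000j
  [+1]  conj(Y_{4,1})(Ω₁) = 0.29702 - 0.37592j ; Y_{4,1}(Ω₂) = 0.00203 + 0.00143j ; Δ = 0.00114 - 0.00034j
  [+2]  conj(Y_{4,2})(Ω₁) = -0.04491 - 0.18890j ; Y_{4,2}(Ω₂) = 0.12874 + 0.35891j ; Δ = 0.06202 - 0.04044j
  [+3]  conj(Y_{4,3})(Ω₁) = -0.03965 - 0.01844j ; Y_{4,3}(Ω₂) = 0.09421 - 0.34199j ; Δ = -0.01004 + 0.01182j
  [+4]  conj(Y_{4,4})(Ω₁) = -0.00488 + 0.00246j ; Y_{4,4}(Ω₂) = -0.11215 + 0.09233j ; Δ = 0.00032 - 0.00073j
Total Σ_m = -0.04608 + 0.00000j. Multiply by 1.396263: -0.06434 + 0.00000j. P_4(cos γ) = -0.064341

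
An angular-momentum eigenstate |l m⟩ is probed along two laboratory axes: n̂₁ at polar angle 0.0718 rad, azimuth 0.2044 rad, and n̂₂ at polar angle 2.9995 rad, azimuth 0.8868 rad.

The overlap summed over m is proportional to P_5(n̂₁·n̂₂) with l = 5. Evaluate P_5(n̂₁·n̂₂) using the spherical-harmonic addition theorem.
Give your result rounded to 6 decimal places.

Term-by-term m-sum for l=5 (normalisation 4π/11 = 1.142397):
  term(m=-5) = (-0.000000, 0.000000)   from Y*(Ω₁)=(0.000000, 0.000001), Y(Ω₂)=(-0.000007, 0.000025)
  term(m=-4) = (0.000000, 0.000000)   from Y*(Ω₁)=(0.000027, 0.000028), Y(Ω₂)=(0.000537, -0.000231)
  term(m=-3) = (-0.000004, -0.000007)   from Y*(Ω₁)=(0.000831, 0.000585), Y(Ω₂)=(-0.006810, -0.003556)
  term(m=-2) = (-0.000230, 0.001103)   from Y*(Ω₁)=(0.015842, 0.006863), Y(Ω₂)=(0.013146, 0.063930)
  term(m=-1) = (0.047318, -0.038452)   from Y*(Ω₁)=(0.176756, 0.036641), Y(Ω₂)=(0.213434, -0.261788)
  term(m=+0) = (-0.718994, 0.000000)   from Y*(Ω₁)=(0.899769, -0.000000), Y(Ω₂)=(-0.799087, 0.000000)
  term(m=+1) = (0.047318, 0.038452)   from Y*(Ω₁)=(-0.176756, 0.036641), Y(Ω₂)=(-0.213434, -0.261788)
  term(m=+2) = (-0.000230, -0.001103)   from Y*(Ω₁)=(0.015842, -0.006863), Y(Ω₂)=(0.013146, -0.063930)
  term(m=+3) = (-0.000004, 0.000007)   from Y*(Ω₁)=(-0.000831, 0.000585), Y(Ω₂)=(0.006810, -0.003556)
  term(m=+4) = (0.000000, -0.000000)   from Y*(Ω₁)=(0.000027, -0.000028), Y(Ω₂)=(0.000537, 0.000231)
  term(m=+5) = (-0.000000, -0.000000)   from Y*(Ω₁)=(-0.000000, 0.000001), Y(Ω₂)=(0.000007, 0.000025)
Σ over m = (-0.624826, -0.000000); ×(4π/11) → (-0.713800, -0.000000). Real part: -0.713800

-0.713800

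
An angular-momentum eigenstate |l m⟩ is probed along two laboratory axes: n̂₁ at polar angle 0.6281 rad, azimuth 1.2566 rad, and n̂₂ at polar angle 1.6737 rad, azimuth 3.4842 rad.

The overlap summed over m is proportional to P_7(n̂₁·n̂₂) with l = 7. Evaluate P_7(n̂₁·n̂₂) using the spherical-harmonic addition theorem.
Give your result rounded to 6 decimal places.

-0.085889

Expand P_7 via completeness: Σ_{m} conj(Y_{7,m}) at Ω₁ times Y_{7,m} at Ω₂ —
  m=-7: (-0.009784, 0.007112) × (0.354717, 0.326069) = (-0.005789, -0.000667)  (running Σ = (-0.005789, -0.000667))
  m=-6: (0.019271, 0.059265) × (0.086769, 0.164714) = (-0.008090, 0.008317)  (running Σ = (-0.013879, 0.007649))
  m=-5: (0.193080, -0.000036) × (-0.043706, -0.305196) = (-0.008450, -0.058926)  (running Σ = (-0.022329, -0.051277))
  m=-4: (0.120512, -0.371084) × (0.042051, -0.207052) = (-0.071766, -0.040557)  (running Σ = (-0.094095, -0.091833))
  m=-3: (-0.382948, -0.278163) × (-0.130495, 0.216238) = (0.110122, -0.046509)  (running Σ = (0.016027, -0.138342))
  m=-2: (-0.151302, 0.109944) × (-0.170597, 0.139433) = (0.010482, -0.039853)  (running Σ = (0.026509, -0.178195))
  m=-1: (-0.097431, -0.299823) × (0.217239, -0.077483) = (-0.044397, -0.057584)  (running Σ = (-0.017888, -0.235779))
  m=0: (-0.299681, -0.000000) × (0.222724, 0.000000) = (-0.066746, -0.000000)  (running Σ = (-0.084634, -0.235779))
  m=1: (0.097431, -0.299823) × (-0.217239, -0.077483) = (-0.044397, 0.057584)  (running Σ = (-0.129031, -0.178195))
  m=2: (-0.151302, -0.109944) × (-0.170597, -0.139433) = (0.010482, 0.039853)  (running Σ = (-0.118549, -0.138342))
  m=3: (0.382948, -0.278163) × (0.130495, 0.216238) = (0.110122, 0.046509)  (running Σ = (-0.008427, -0.091833))
  m=4: (0.120512, 0.371084) × (0.042051, 0.207052) = (-0.071766, 0.040557)  (running Σ = (-0.080193, -0.051277))
  m=5: (-0.193080, -0.000036) × (0.043706, -0.305196) = (-0.008450, 0.058926)  (running Σ = (-0.088643, 0.007649))
  m=6: (0.019271, -0.059265) × (0.086769, -0.164714) = (-0.008090, -0.008317)  (running Σ = (-0.096733, -0.000667))
  m=7: (0.009784, 0.007112) × (-0.354717, 0.326069) = (-0.005789, 0.000667)  (running Σ = (-0.102522, 0.000000))
Σ over m = (-0.102522, 0.000000); ×(4π/15) → (-0.085889, 0.000000). Real part: -0.085889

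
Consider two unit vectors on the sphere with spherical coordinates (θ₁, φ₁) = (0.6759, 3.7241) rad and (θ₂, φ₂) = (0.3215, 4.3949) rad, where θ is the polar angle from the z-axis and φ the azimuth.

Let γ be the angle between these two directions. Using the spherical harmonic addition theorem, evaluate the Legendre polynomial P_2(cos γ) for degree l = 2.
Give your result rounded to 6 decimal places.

Term-by-term m-sum for l=2 (normalisation 4π/5 = 2.513274):
  m=-2: Y*=0.05968 + 0.13890j  Y=-0.03105 - 0.02288j  product 0.00132 - 0.00568j
  m=-1: Y*=-0.31487 - 0.20742j  Y=-0.07230 + 0.22003j  product 0.06841 - 0.05428j
  m=+0: Y*=0.26047 + 0.00000j  Y=0.53631 + 0.00000j  product 0.13969 + 0.00000j
  m=+1: Y*=0.31487 - 0.20742j  Y=0.07230 + 0.22003j  product 0.06841 + 0.05428j
  m=+2: Y*=0.05968 - 0.13890j  Y=-0.03105 + 0.02288j  product 0.00132 + 0.00568j
Total Σ_m = 0.27916 + 0.00000j. Multiply by 2.513274: 0.70160 + 0.00000j. P_2(cos γ) = 0.701596

0.701596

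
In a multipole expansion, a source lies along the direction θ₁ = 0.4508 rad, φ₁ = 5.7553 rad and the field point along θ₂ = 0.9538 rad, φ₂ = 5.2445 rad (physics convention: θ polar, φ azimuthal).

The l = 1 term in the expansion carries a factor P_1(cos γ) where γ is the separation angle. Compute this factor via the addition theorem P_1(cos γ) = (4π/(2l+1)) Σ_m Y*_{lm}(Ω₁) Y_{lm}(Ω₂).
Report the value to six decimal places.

0.830781

Summing Y*_{l m}(θ₁,φ₁)·Y_{l m}(θ₂,φ₂) over m ∈ [−1, 1]; prefactor 4π/(2·1+1) = 4.188790:
  m=-1: 0.13004 - 0.07582j × 0.14297 + 0.24283j = 0.03700 + 0.02074j  (running Σ = 0.03700 + 0.02074j)
  m=0: 0.43979 + 0.00000j × 0.28270 + 0.00000j = 0.12433 + 0.00000j  (running Σ = 0.16133 + 0.02074j)
  m=1: -0.13004 - 0.07582j × -0.14297 + 0.24283j = 0.03700 - 0.02074j  (running Σ = 0.19833 + 0.00000j)
Total Σ_m = 0.19833 + 0.00000j. Multiply by 4.188790: 0.83078 + 0.00000j. P_1(cos γ) = 0.830781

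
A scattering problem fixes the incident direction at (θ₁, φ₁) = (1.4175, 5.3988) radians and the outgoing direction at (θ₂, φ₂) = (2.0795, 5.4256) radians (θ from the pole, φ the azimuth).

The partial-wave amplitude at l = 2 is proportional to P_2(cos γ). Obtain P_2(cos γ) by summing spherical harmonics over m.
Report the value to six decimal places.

Term-by-term m-sum for l=2 (normalisation 4π/5 = 2.513274):
  m=-2: -0.074202-0.369899i × -0.042392+0.291579i = +0.111000-0.005955i  (running Σ = +0.111000-0.005955i)
  m=-1: +0.073886-0.090179i × -0.215006-0.248525i = -0.038298+0.001027i  (running Σ = +0.072703-0.004929i)
  m=0: -0.293330-0.000000i × -0.090946+0.000000i = +0.026677+0.000000i  (running Σ = +0.099380-0.004929i)
  m=1: -0.073886-0.090179i × +0.215006-0.248525i = -0.038298-0.001027i  (running Σ = +0.061082-0.005955i)
  m=2: -0.074202+0.369899i × -0.042392-0.291579i = +0.111000+0.005955i  (running Σ = +0.172083+0.000000i)
Total Σ_m = +0.172083+0.000000i. Multiply by 2.513274: +0.432491+0.000000i. P_2(cos γ) = 0.432491

0.432491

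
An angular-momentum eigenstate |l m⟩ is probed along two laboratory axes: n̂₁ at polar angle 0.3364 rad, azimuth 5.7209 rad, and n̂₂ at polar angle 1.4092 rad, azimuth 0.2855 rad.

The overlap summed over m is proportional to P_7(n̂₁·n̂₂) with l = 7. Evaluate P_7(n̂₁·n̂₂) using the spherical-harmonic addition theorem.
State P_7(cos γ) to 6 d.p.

-0.092968

Expand P_7 via completeness: Σ_{m} conj(Y_{7,m}) at Ω₁ times Y_{7,m} at Ω₂ —
  [-7]  conj(Y_{7,-7})(Ω₁) = (-0.000150, 0.000152) ; Y_{7,-7}(Ω₂) = (-0.189216, -0.415089) ; Δ = (0.000092, 0.000033)
  [-6]  conj(Y_{7,-6})(Ω₁) = (-0.002223, 0.000526) ; Y_{7,-6}(Ω₂) = (-0.039435, -0.275442) ; Δ = (0.000232, 0.000592)
  [-5]  conj(Y_{7,-5})(Ω₁) = (-0.014397, -0.004934) ; Y_{7,-5}(Ω₂) = (-0.032559, 0.225659) ; Δ = (0.001582, -0.003088)
  [-4]  conj(Y_{7,-4})(Ω₁) = (-0.044297, -0.054964) ; Y_{7,-4}(Ω₂) = (-0.124073, 0.271397) ; Δ = (0.020413, -0.005203)
  [-3]  conj(Y_{7,-3})(Ω₁) = (-0.026599, -0.228155) ; Y_{7,-3}(Ω₂) = (0.096664, -0.111490) ; Δ = (-0.028008, -0.019089)
  [-2]  conj(Y_{7,-2})(Ω₁) = (0.211961, -0.443055) ; Y_{7,-2}(Ω₂) = (0.252701, -0.162330) ; Δ = (-0.018358, -0.146368)
  [-1]  conj(Y_{7,-1})(Ω₁) = (0.459816, -0.289747) ; Y_{7,-1}(Ω₂) = (-0.110669, 0.032484) ; Δ = (-0.041475, 0.047003)
  [+0]  conj(Y_{7,0})(Ω₁) = (-0.066918, -0.000000) ; Y_{7,0}(Ω₂) = (-0.299961, 0.000000) ; Δ = (0.020073, 0.000000)
  [+1]  conj(Y_{7,1})(Ω₁) = (-0.459816, -0.289747) ; Y_{7,1}(Ω₂) = (0.110669, 0.032484) ; Δ = (-0.041475, -0.047003)
  [+2]  conj(Y_{7,2})(Ω₁) = (0.211961, 0.443055) ; Y_{7,2}(Ω₂) = (0.252701, 0.162330) ; Δ = (-0.018358, 0.146368)
  [+3]  conj(Y_{7,3})(Ω₁) = (0.026599, -0.228155) ; Y_{7,3}(Ω₂) = (-0.096664, -0.111490) ; Δ = (-0.028008, 0.019089)
  [+4]  conj(Y_{7,4})(Ω₁) = (-0.044297, 0.054964) ; Y_{7,4}(Ω₂) = (-0.124073, -0.271397) ; Δ = (0.020413, 0.005203)
  [+5]  conj(Y_{7,5})(Ω₁) = (0.014397, -0.004934) ; Y_{7,5}(Ω₂) = (0.032559, 0.225659) ; Δ = (0.001582, 0.003088)
  [+6]  conj(Y_{7,6})(Ω₁) = (-0.002223, -0.000526) ; Y_{7,6}(Ω₂) = (-0.039435, 0.275442) ; Δ = (0.000232, -0.000592)
  [+7]  conj(Y_{7,7})(Ω₁) = (0.000150, 0.000152) ; Y_{7,7}(Ω₂) = (0.189216, -0.415089) ; Δ = (0.000092, -0.000033)
Σ over m = (-0.110972, 0.000000); ×(4π/15) → (-0.092968, 0.000000). Real part: -0.092968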